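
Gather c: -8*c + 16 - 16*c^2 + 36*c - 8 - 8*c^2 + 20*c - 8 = -24*c^2 + 48*c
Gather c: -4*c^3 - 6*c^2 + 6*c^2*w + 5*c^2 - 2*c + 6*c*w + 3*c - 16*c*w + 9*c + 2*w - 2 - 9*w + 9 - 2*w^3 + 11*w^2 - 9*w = -4*c^3 + c^2*(6*w - 1) + c*(10 - 10*w) - 2*w^3 + 11*w^2 - 16*w + 7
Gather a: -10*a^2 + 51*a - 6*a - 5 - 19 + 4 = -10*a^2 + 45*a - 20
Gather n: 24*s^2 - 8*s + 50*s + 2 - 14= 24*s^2 + 42*s - 12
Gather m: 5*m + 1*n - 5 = 5*m + n - 5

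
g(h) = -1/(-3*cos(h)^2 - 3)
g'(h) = 6*sin(h)*cos(h)/(-3*cos(h)^2 - 3)^2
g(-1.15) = 0.29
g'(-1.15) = -0.18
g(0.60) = 0.20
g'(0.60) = 0.11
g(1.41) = 0.33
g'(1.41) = 0.10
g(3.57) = 0.18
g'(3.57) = 0.08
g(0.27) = 0.17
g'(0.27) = 0.05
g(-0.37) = 0.18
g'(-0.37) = -0.06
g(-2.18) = 0.25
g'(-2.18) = 0.18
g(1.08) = 0.27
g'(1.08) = 0.19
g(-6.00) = 0.17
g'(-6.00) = 0.05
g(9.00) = 0.18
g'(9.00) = -0.07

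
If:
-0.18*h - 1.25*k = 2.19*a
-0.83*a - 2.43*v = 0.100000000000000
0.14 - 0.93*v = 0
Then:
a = -0.56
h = 6.82808653970722 - 6.94444444444444*k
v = 0.15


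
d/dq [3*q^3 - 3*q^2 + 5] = 3*q*(3*q - 2)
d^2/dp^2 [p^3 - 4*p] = 6*p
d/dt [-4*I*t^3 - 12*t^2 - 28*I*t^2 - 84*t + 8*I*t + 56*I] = -12*I*t^2 - t*(24 + 56*I) - 84 + 8*I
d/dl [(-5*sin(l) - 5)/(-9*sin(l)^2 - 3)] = 5*(-3*sin(l)^2 - 6*sin(l) + 1)*cos(l)/(3*(3*sin(l)^2 + 1)^2)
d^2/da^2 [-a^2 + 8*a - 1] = -2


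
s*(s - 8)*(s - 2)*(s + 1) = s^4 - 9*s^3 + 6*s^2 + 16*s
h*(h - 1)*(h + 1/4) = h^3 - 3*h^2/4 - h/4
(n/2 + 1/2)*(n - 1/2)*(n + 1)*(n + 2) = n^4/2 + 7*n^3/4 + 3*n^2/2 - n/4 - 1/2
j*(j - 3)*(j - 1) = j^3 - 4*j^2 + 3*j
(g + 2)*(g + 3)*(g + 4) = g^3 + 9*g^2 + 26*g + 24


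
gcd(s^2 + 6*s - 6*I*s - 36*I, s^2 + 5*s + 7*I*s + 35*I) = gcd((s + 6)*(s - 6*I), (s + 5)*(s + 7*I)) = 1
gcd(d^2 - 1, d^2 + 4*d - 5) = d - 1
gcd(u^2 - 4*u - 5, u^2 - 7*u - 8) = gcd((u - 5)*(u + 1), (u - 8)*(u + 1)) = u + 1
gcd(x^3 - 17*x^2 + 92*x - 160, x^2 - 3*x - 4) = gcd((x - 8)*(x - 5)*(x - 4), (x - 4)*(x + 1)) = x - 4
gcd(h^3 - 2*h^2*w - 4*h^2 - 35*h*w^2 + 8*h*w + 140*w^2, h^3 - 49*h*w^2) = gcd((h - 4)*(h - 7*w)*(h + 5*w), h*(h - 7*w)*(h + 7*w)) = -h + 7*w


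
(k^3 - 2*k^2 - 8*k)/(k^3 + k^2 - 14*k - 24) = k/(k + 3)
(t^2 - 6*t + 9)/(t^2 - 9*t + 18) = (t - 3)/(t - 6)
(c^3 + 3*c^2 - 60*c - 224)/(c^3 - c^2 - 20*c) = (c^2 - c - 56)/(c*(c - 5))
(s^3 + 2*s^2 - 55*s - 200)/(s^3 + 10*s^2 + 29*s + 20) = (s^2 - 3*s - 40)/(s^2 + 5*s + 4)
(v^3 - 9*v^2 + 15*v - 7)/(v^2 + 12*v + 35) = (v^3 - 9*v^2 + 15*v - 7)/(v^2 + 12*v + 35)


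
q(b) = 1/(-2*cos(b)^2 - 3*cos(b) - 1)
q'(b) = (-4*sin(b)*cos(b) - 3*sin(b))/(-2*cos(b)^2 - 3*cos(b) - 1)^2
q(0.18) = -0.17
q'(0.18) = -0.04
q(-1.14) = -0.38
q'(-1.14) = 0.63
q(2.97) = 70.15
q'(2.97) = 790.98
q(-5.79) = -0.19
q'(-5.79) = -0.11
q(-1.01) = -0.32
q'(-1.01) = 0.43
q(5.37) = -0.28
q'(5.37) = 0.34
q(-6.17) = -0.17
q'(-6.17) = -0.02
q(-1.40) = -0.64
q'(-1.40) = 1.48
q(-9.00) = 13.68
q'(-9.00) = -49.74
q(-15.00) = 8.01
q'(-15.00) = -1.62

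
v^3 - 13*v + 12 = (v - 3)*(v - 1)*(v + 4)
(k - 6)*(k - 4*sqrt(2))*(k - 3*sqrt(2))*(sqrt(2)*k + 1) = sqrt(2)*k^4 - 13*k^3 - 6*sqrt(2)*k^3 + 17*sqrt(2)*k^2 + 78*k^2 - 102*sqrt(2)*k + 24*k - 144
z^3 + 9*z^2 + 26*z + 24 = (z + 2)*(z + 3)*(z + 4)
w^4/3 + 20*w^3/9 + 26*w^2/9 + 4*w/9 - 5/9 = (w/3 + 1/3)*(w - 1/3)*(w + 1)*(w + 5)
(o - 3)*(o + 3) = o^2 - 9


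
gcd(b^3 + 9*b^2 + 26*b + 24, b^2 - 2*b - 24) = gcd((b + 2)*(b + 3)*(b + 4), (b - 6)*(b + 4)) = b + 4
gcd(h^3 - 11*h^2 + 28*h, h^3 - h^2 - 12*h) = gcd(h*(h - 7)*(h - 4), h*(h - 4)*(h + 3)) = h^2 - 4*h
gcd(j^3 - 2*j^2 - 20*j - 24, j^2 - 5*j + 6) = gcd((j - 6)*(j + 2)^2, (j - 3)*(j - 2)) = 1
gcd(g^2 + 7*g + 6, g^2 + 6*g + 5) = g + 1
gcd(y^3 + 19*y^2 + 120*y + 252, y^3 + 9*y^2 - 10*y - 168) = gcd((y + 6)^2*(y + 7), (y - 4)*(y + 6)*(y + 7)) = y^2 + 13*y + 42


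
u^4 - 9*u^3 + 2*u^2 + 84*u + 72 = (u - 6)^2*(u + 1)*(u + 2)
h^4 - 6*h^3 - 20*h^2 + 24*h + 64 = (h - 8)*(h - 2)*(h + 2)^2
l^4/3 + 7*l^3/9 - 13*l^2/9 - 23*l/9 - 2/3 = (l/3 + 1/3)*(l - 2)*(l + 1/3)*(l + 3)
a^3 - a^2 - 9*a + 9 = (a - 3)*(a - 1)*(a + 3)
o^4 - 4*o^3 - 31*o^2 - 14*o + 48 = (o - 8)*(o - 1)*(o + 2)*(o + 3)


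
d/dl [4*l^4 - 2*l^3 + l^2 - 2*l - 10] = 16*l^3 - 6*l^2 + 2*l - 2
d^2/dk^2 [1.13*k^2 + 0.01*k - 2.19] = 2.26000000000000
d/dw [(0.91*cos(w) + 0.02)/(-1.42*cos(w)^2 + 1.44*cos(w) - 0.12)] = (-1.2922*cos(w)^2 - 0.0568*cos(w) + 0.138)*sin(w)/(2.0164*cos(w)^4 - 4.0896*cos(w)^3 + 2.4144*cos(w)^2 - 0.3456*cos(w) + 0.0144)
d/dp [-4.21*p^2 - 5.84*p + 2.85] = -8.42*p - 5.84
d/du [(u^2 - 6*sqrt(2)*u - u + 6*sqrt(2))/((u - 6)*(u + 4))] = (-u^2 + 6*sqrt(2)*u^2 - 48*u - 12*sqrt(2)*u + 24 + 156*sqrt(2))/(u^4 - 4*u^3 - 44*u^2 + 96*u + 576)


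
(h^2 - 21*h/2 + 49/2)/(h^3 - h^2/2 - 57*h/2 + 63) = (h - 7)/(h^2 + 3*h - 18)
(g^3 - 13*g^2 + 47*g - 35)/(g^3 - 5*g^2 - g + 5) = (g - 7)/(g + 1)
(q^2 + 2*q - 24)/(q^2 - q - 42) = (q - 4)/(q - 7)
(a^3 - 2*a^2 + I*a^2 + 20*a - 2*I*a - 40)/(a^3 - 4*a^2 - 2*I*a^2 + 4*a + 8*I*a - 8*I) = (a^2 + I*a + 20)/(a^2 - 2*a*(1 + I) + 4*I)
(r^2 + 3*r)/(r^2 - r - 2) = r*(r + 3)/(r^2 - r - 2)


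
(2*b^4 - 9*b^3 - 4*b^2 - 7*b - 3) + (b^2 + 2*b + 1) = 2*b^4 - 9*b^3 - 3*b^2 - 5*b - 2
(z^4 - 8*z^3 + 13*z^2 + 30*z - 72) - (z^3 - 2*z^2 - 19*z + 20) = z^4 - 9*z^3 + 15*z^2 + 49*z - 92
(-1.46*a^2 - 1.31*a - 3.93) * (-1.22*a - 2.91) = 1.7812*a^3 + 5.8468*a^2 + 8.6067*a + 11.4363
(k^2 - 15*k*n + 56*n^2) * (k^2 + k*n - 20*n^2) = k^4 - 14*k^3*n + 21*k^2*n^2 + 356*k*n^3 - 1120*n^4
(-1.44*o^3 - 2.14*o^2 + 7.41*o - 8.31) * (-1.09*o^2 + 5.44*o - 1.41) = 1.5696*o^5 - 5.501*o^4 - 17.6881*o^3 + 52.3857*o^2 - 55.6545*o + 11.7171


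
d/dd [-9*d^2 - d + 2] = -18*d - 1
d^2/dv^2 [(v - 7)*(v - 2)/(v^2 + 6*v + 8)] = 6*(-5*v^3 + 6*v^2 + 156*v + 296)/(v^6 + 18*v^5 + 132*v^4 + 504*v^3 + 1056*v^2 + 1152*v + 512)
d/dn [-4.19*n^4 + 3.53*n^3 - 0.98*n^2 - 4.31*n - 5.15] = -16.76*n^3 + 10.59*n^2 - 1.96*n - 4.31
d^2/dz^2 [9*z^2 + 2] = 18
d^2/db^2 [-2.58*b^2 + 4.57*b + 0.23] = -5.16000000000000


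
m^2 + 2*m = m*(m + 2)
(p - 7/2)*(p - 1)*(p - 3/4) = p^3 - 21*p^2/4 + 55*p/8 - 21/8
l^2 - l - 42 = (l - 7)*(l + 6)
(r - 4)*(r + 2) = r^2 - 2*r - 8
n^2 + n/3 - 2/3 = (n - 2/3)*(n + 1)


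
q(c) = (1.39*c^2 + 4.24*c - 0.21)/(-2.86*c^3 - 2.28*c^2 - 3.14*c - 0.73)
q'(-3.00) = -0.07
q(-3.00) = -0.01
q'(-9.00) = 0.00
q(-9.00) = 0.04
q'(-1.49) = -0.75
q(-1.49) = -0.41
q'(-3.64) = -0.03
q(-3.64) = 0.02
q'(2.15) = 0.15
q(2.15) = -0.33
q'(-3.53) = -0.03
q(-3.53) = 0.02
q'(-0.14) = -31.12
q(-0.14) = 2.37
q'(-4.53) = -0.01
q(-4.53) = 0.04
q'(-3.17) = -0.06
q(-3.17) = 0.00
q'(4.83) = 0.03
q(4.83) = -0.13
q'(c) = (2.78*c + 4.24)/(-2.86*c^3 - 2.28*c^2 - 3.14*c - 0.73) + (1.39*c^2 + 4.24*c - 0.21)*(8.58*c^2 + 4.56*c + 3.14)/(-2.86*c^3 - 2.28*c^2 - 3.14*c - 0.73)^2 = (3.9754*c^4 + 24.2528*c^3 + 3.5008*c^2 - 2.987*c - 3.7546)/(8.1796*c^6 + 13.0416*c^5 + 23.1592*c^4 + 18.494*c^3 + 13.1884*c^2 + 4.5844*c + 0.5329)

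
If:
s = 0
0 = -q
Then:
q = 0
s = 0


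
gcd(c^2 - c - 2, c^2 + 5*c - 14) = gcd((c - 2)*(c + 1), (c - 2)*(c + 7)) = c - 2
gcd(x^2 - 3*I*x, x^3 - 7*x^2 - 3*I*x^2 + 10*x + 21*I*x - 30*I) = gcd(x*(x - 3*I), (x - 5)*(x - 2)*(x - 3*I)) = x - 3*I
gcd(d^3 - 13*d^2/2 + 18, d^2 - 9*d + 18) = d - 6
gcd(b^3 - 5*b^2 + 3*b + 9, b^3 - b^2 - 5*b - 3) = b^2 - 2*b - 3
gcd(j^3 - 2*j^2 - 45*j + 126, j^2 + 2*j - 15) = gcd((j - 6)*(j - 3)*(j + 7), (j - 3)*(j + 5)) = j - 3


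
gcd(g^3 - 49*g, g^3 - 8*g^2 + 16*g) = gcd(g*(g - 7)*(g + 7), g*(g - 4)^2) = g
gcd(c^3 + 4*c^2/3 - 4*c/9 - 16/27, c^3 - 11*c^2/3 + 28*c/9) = 1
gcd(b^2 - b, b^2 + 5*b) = b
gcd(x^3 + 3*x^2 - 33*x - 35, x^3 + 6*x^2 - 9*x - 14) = x^2 + 8*x + 7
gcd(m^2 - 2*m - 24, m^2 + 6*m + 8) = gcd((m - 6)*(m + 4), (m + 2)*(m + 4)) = m + 4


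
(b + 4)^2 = b^2 + 8*b + 16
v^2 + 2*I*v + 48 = (v - 6*I)*(v + 8*I)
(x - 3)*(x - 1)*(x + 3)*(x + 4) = x^4 + 3*x^3 - 13*x^2 - 27*x + 36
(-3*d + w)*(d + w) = -3*d^2 - 2*d*w + w^2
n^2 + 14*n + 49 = (n + 7)^2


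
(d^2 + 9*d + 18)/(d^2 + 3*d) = (d + 6)/d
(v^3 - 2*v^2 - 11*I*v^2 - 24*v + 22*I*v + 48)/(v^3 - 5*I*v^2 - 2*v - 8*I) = (v^3 + v^2*(-2 - 11*I) + v*(-24 + 22*I) + 48)/(v^3 - 5*I*v^2 - 2*v - 8*I)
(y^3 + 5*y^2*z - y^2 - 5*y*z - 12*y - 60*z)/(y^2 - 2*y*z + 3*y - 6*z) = (y^2 + 5*y*z - 4*y - 20*z)/(y - 2*z)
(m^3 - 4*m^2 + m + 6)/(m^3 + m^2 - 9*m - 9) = (m - 2)/(m + 3)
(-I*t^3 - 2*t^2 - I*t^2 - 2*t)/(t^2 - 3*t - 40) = t*(I*t^2 + 2*t + I*t + 2)/(-t^2 + 3*t + 40)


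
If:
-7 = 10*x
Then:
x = -7/10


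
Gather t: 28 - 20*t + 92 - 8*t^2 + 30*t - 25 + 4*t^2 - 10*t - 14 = 81 - 4*t^2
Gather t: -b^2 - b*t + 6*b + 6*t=-b^2 + 6*b + t*(6 - b)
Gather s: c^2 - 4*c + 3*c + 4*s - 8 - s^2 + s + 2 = c^2 - c - s^2 + 5*s - 6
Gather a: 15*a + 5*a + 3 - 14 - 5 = 20*a - 16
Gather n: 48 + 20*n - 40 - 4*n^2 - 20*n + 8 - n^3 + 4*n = -n^3 - 4*n^2 + 4*n + 16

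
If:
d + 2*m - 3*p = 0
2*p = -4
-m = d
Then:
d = 6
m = -6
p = -2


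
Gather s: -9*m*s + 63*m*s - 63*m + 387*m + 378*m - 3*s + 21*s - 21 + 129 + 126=702*m + s*(54*m + 18) + 234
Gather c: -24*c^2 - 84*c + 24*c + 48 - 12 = -24*c^2 - 60*c + 36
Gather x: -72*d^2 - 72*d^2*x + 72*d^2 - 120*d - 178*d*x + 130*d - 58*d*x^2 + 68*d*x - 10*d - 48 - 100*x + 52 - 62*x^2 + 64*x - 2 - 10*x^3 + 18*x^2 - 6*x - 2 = -10*x^3 + x^2*(-58*d - 44) + x*(-72*d^2 - 110*d - 42)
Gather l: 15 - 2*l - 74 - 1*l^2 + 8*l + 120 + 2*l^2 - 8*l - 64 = l^2 - 2*l - 3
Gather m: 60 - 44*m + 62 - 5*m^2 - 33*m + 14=-5*m^2 - 77*m + 136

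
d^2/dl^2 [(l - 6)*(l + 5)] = 2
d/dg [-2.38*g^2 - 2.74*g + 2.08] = -4.76*g - 2.74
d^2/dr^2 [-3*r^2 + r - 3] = -6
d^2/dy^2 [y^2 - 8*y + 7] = 2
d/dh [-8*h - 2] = -8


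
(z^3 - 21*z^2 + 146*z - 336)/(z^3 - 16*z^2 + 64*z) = (z^2 - 13*z + 42)/(z*(z - 8))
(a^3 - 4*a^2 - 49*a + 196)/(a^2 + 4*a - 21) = (a^2 - 11*a + 28)/(a - 3)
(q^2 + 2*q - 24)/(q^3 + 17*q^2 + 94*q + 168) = (q - 4)/(q^2 + 11*q + 28)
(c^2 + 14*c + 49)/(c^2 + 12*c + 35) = (c + 7)/(c + 5)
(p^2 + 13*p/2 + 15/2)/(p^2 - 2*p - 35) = (p + 3/2)/(p - 7)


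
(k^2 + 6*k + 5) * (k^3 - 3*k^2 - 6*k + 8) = k^5 + 3*k^4 - 19*k^3 - 43*k^2 + 18*k + 40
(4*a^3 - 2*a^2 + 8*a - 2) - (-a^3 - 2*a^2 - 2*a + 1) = 5*a^3 + 10*a - 3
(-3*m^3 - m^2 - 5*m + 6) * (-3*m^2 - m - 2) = 9*m^5 + 6*m^4 + 22*m^3 - 11*m^2 + 4*m - 12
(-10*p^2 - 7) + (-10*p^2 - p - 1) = -20*p^2 - p - 8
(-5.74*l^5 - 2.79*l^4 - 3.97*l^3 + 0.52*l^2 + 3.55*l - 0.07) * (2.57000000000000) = -14.7518*l^5 - 7.1703*l^4 - 10.2029*l^3 + 1.3364*l^2 + 9.1235*l - 0.1799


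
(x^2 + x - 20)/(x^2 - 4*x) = (x + 5)/x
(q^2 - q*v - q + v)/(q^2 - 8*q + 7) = (q - v)/(q - 7)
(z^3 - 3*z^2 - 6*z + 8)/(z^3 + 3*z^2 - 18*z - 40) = (z - 1)/(z + 5)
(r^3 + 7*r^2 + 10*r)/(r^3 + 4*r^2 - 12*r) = (r^2 + 7*r + 10)/(r^2 + 4*r - 12)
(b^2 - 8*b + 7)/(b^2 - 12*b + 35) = (b - 1)/(b - 5)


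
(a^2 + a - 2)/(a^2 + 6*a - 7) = (a + 2)/(a + 7)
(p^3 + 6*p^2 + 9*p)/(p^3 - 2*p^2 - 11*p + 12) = p*(p + 3)/(p^2 - 5*p + 4)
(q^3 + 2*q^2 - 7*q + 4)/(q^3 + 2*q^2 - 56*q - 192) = (q^2 - 2*q + 1)/(q^2 - 2*q - 48)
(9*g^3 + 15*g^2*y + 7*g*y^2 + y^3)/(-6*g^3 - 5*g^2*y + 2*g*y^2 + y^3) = (3*g + y)/(-2*g + y)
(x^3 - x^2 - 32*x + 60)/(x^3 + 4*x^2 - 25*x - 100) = (x^2 + 4*x - 12)/(x^2 + 9*x + 20)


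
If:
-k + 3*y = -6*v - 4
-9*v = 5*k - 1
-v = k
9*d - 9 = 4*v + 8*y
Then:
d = -16/27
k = -1/4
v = 1/4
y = -23/12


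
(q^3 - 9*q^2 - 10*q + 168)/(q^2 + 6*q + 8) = (q^2 - 13*q + 42)/(q + 2)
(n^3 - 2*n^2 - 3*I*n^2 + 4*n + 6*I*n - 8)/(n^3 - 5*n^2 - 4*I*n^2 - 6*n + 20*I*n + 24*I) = (n^2 + n*(-2 + I) - 2*I)/(n^2 - 5*n - 6)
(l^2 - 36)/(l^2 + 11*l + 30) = (l - 6)/(l + 5)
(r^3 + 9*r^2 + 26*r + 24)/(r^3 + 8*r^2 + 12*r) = (r^2 + 7*r + 12)/(r*(r + 6))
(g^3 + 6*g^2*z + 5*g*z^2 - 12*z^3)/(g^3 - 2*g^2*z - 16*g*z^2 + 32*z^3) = (g^2 + 2*g*z - 3*z^2)/(g^2 - 6*g*z + 8*z^2)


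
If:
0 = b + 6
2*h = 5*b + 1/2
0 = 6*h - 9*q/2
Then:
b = -6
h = -59/4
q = -59/3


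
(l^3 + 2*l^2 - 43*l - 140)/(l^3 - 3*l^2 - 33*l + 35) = (l + 4)/(l - 1)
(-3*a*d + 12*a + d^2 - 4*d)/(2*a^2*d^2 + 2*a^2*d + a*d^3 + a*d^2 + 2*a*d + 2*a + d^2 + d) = (-3*a*d + 12*a + d^2 - 4*d)/(2*a^2*d^2 + 2*a^2*d + a*d^3 + a*d^2 + 2*a*d + 2*a + d^2 + d)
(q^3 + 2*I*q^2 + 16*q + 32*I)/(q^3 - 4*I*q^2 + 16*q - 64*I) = (q + 2*I)/(q - 4*I)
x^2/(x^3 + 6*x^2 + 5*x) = x/(x^2 + 6*x + 5)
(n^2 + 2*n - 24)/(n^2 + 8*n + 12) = (n - 4)/(n + 2)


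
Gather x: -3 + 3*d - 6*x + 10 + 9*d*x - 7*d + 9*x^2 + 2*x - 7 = -4*d + 9*x^2 + x*(9*d - 4)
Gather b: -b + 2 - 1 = 1 - b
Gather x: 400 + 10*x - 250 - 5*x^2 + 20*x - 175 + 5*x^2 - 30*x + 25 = 0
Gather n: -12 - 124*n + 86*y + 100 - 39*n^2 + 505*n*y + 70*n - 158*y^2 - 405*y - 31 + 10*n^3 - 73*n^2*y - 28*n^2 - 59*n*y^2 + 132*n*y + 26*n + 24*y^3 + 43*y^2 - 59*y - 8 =10*n^3 + n^2*(-73*y - 67) + n*(-59*y^2 + 637*y - 28) + 24*y^3 - 115*y^2 - 378*y + 49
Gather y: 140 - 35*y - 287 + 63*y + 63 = 28*y - 84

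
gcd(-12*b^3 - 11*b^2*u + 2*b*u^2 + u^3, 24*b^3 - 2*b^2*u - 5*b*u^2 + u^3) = -3*b + u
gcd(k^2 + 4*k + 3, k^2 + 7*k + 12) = k + 3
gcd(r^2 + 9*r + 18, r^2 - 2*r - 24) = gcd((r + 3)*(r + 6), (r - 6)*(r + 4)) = 1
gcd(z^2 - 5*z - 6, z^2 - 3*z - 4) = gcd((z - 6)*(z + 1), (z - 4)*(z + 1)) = z + 1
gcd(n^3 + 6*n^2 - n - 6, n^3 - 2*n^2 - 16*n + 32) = 1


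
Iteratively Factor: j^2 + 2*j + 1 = (j + 1)*(j + 1)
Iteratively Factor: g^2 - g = (g)*(g - 1)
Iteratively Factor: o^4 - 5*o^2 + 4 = (o - 1)*(o^3 + o^2 - 4*o - 4) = (o - 1)*(o + 2)*(o^2 - o - 2) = (o - 1)*(o + 1)*(o + 2)*(o - 2)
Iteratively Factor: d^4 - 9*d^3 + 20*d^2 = (d)*(d^3 - 9*d^2 + 20*d) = d^2*(d^2 - 9*d + 20) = d^2*(d - 4)*(d - 5)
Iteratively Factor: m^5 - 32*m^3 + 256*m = (m + 4)*(m^4 - 4*m^3 - 16*m^2 + 64*m) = m*(m + 4)*(m^3 - 4*m^2 - 16*m + 64) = m*(m + 4)^2*(m^2 - 8*m + 16) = m*(m - 4)*(m + 4)^2*(m - 4)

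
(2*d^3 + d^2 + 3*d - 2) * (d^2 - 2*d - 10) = 2*d^5 - 3*d^4 - 19*d^3 - 18*d^2 - 26*d + 20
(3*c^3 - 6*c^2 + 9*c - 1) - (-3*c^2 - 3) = 3*c^3 - 3*c^2 + 9*c + 2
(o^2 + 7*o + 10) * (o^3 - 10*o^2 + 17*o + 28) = o^5 - 3*o^4 - 43*o^3 + 47*o^2 + 366*o + 280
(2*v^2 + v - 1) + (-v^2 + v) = v^2 + 2*v - 1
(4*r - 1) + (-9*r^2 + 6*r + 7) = -9*r^2 + 10*r + 6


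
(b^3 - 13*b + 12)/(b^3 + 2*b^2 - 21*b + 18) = (b + 4)/(b + 6)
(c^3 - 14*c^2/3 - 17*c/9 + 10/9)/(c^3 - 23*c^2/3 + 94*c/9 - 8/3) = (3*c^2 - 13*c - 10)/(3*c^2 - 22*c + 24)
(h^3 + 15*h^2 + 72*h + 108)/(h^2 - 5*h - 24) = (h^2 + 12*h + 36)/(h - 8)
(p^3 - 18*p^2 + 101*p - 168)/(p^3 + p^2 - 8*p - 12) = (p^2 - 15*p + 56)/(p^2 + 4*p + 4)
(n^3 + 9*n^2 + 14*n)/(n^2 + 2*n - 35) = n*(n + 2)/(n - 5)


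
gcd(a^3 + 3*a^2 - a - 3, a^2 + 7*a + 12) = a + 3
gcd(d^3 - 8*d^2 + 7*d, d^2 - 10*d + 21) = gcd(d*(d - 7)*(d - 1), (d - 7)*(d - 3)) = d - 7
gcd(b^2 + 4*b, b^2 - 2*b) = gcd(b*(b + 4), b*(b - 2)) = b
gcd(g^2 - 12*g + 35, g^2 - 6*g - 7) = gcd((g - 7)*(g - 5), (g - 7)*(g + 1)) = g - 7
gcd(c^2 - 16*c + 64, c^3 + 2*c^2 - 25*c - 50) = 1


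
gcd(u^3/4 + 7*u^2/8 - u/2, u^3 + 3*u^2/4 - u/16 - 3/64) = 1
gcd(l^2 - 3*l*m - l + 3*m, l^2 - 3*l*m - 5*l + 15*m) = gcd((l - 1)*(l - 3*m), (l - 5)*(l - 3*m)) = l - 3*m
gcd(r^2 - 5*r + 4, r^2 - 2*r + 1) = r - 1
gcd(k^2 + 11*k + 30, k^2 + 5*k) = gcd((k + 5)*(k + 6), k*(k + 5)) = k + 5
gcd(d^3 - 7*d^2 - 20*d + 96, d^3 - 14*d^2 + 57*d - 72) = d^2 - 11*d + 24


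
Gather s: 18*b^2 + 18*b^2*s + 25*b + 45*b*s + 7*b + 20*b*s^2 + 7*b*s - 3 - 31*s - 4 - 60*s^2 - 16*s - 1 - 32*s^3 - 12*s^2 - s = 18*b^2 + 32*b - 32*s^3 + s^2*(20*b - 72) + s*(18*b^2 + 52*b - 48) - 8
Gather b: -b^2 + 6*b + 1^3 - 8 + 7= -b^2 + 6*b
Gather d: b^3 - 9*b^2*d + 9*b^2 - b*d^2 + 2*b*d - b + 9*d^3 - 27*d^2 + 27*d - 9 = b^3 + 9*b^2 - b + 9*d^3 + d^2*(-b - 27) + d*(-9*b^2 + 2*b + 27) - 9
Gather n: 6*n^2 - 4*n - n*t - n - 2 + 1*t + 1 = 6*n^2 + n*(-t - 5) + t - 1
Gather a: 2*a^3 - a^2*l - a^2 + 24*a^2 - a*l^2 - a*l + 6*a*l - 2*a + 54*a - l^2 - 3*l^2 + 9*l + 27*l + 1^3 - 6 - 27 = 2*a^3 + a^2*(23 - l) + a*(-l^2 + 5*l + 52) - 4*l^2 + 36*l - 32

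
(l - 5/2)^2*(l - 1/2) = l^3 - 11*l^2/2 + 35*l/4 - 25/8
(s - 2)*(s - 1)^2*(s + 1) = s^4 - 3*s^3 + s^2 + 3*s - 2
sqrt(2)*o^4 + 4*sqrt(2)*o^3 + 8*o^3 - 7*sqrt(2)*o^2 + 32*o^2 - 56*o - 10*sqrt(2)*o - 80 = (o - 2)*(o + 5)*(o + 4*sqrt(2))*(sqrt(2)*o + sqrt(2))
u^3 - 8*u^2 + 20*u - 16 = (u - 4)*(u - 2)^2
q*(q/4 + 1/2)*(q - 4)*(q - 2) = q^4/4 - q^3 - q^2 + 4*q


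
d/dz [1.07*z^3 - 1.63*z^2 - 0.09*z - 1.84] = 3.21*z^2 - 3.26*z - 0.09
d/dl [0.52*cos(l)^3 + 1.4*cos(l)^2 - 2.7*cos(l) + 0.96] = (-1.56*cos(l)^2 - 2.8*cos(l) + 2.7)*sin(l)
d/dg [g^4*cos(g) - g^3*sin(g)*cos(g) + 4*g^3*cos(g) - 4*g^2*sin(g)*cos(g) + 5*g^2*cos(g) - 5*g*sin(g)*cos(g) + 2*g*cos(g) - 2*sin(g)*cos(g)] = -g^4*sin(g) - 4*g^3*sin(g) + 4*g^3*cos(g) - g^3*cos(2*g) - 5*g^2*sin(g) - 3*g^2*sin(2*g)/2 + 12*g^2*cos(g) - 4*g^2*cos(2*g) - 2*g*sin(g) - 4*g*sin(2*g) + 10*g*cos(g) - 5*g*cos(2*g) - 5*sin(2*g)/2 + 2*cos(g) - 2*cos(2*g)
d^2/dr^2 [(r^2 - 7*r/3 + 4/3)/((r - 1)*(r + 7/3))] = -198/(27*r^3 + 189*r^2 + 441*r + 343)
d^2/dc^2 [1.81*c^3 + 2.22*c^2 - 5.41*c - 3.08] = 10.86*c + 4.44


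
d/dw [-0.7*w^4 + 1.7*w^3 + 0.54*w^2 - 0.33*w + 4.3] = -2.8*w^3 + 5.1*w^2 + 1.08*w - 0.33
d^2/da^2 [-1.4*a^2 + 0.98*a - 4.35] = -2.80000000000000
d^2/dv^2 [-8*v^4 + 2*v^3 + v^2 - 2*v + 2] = -96*v^2 + 12*v + 2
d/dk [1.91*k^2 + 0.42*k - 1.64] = 3.82*k + 0.42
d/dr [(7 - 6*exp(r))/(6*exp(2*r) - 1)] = (36*exp(2*r) - 84*exp(r) + 6)*exp(r)/(36*exp(4*r) - 12*exp(2*r) + 1)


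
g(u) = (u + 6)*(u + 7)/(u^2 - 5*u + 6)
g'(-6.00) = 0.01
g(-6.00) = 0.00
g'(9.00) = -1.03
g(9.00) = 5.71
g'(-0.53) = 4.03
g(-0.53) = 3.96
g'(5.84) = -6.28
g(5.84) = 13.94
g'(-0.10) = 6.96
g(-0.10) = 6.25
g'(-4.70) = 0.09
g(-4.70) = 0.06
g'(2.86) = -4494.49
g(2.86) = -725.58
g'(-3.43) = 0.27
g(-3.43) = 0.26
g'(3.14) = -4536.44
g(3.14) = 580.70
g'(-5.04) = 0.06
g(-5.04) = 0.03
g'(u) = (5 - 2*u)*(u + 6)*(u + 7)/(u^2 - 5*u + 6)^2 + (u + 6)/(u^2 - 5*u + 6) + (u + 7)/(u^2 - 5*u + 6)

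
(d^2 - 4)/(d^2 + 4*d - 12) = (d + 2)/(d + 6)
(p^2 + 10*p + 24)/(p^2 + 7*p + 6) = (p + 4)/(p + 1)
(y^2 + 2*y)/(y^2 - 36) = y*(y + 2)/(y^2 - 36)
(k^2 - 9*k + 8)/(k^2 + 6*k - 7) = (k - 8)/(k + 7)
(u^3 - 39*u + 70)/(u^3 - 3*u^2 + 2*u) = (u^2 + 2*u - 35)/(u*(u - 1))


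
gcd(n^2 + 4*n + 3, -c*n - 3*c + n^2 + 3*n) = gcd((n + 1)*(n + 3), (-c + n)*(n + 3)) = n + 3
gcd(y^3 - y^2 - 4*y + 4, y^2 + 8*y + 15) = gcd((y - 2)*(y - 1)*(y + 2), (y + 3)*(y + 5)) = 1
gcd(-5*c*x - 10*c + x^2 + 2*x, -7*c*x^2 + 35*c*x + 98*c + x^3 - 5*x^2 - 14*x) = x + 2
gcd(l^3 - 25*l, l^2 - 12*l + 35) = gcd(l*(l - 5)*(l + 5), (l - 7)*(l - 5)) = l - 5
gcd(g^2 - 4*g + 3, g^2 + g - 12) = g - 3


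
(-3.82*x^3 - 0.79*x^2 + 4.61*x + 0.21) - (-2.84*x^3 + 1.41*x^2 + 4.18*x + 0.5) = -0.98*x^3 - 2.2*x^2 + 0.430000000000001*x - 0.29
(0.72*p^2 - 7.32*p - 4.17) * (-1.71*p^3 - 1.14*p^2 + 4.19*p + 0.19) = -1.2312*p^5 + 11.6964*p^4 + 18.4923*p^3 - 25.7802*p^2 - 18.8631*p - 0.7923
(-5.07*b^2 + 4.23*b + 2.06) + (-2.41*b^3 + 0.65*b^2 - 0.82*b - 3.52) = -2.41*b^3 - 4.42*b^2 + 3.41*b - 1.46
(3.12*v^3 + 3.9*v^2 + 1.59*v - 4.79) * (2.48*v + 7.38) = 7.7376*v^4 + 32.6976*v^3 + 32.7252*v^2 - 0.145*v - 35.3502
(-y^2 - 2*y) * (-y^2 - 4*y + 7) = y^4 + 6*y^3 + y^2 - 14*y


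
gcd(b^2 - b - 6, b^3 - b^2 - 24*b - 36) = b + 2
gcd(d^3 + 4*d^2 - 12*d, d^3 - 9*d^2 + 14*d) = d^2 - 2*d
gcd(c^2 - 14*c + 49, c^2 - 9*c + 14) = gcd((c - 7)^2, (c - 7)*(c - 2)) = c - 7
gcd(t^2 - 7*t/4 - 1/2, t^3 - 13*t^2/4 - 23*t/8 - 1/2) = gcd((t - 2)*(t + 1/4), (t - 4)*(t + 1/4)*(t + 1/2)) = t + 1/4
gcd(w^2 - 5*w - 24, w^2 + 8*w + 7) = 1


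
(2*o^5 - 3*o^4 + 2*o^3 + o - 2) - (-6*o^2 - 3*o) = 2*o^5 - 3*o^4 + 2*o^3 + 6*o^2 + 4*o - 2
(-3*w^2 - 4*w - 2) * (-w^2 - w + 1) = 3*w^4 + 7*w^3 + 3*w^2 - 2*w - 2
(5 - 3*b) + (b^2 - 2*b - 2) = b^2 - 5*b + 3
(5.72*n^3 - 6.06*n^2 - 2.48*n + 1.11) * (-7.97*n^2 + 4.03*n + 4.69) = -45.5884*n^5 + 71.3498*n^4 + 22.1706*n^3 - 47.2625*n^2 - 7.1579*n + 5.2059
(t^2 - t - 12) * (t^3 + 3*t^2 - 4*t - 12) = t^5 + 2*t^4 - 19*t^3 - 44*t^2 + 60*t + 144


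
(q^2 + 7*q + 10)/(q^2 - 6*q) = (q^2 + 7*q + 10)/(q*(q - 6))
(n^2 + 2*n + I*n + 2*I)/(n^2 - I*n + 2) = (n + 2)/(n - 2*I)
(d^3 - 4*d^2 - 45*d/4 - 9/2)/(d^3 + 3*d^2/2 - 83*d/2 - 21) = (d + 3/2)/(d + 7)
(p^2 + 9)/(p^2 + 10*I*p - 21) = (p - 3*I)/(p + 7*I)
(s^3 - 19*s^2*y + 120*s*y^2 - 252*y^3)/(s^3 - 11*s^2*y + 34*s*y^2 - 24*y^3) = (s^2 - 13*s*y + 42*y^2)/(s^2 - 5*s*y + 4*y^2)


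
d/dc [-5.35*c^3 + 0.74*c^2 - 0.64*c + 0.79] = -16.05*c^2 + 1.48*c - 0.64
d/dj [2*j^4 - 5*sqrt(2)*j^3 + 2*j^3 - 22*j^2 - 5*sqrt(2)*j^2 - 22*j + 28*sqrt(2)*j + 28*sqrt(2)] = 8*j^3 - 15*sqrt(2)*j^2 + 6*j^2 - 44*j - 10*sqrt(2)*j - 22 + 28*sqrt(2)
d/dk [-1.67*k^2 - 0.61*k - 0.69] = -3.34*k - 0.61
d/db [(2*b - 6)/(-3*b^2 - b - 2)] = 2*(-3*b^2 - b + (b - 3)*(6*b + 1) - 2)/(3*b^2 + b + 2)^2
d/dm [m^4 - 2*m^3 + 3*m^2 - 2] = 2*m*(2*m^2 - 3*m + 3)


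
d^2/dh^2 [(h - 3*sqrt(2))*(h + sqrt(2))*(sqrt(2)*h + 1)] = 6*sqrt(2)*h - 6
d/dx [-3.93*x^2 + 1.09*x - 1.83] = 1.09 - 7.86*x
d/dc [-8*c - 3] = -8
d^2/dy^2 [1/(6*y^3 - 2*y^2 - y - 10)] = 2*(2*(1 - 9*y)*(-6*y^3 + 2*y^2 + y + 10) - (-18*y^2 + 4*y + 1)^2)/(-6*y^3 + 2*y^2 + y + 10)^3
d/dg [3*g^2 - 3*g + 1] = 6*g - 3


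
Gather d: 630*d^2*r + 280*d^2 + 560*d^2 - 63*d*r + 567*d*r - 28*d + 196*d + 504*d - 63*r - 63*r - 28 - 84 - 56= d^2*(630*r + 840) + d*(504*r + 672) - 126*r - 168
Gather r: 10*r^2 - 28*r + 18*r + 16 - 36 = 10*r^2 - 10*r - 20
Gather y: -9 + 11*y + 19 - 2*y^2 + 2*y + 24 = -2*y^2 + 13*y + 34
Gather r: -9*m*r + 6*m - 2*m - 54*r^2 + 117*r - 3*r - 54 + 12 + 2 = 4*m - 54*r^2 + r*(114 - 9*m) - 40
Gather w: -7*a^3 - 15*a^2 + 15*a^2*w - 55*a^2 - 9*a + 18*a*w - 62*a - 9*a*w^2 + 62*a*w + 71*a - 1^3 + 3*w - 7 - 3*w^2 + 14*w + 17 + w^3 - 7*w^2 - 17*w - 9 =-7*a^3 - 70*a^2 + w^3 + w^2*(-9*a - 10) + w*(15*a^2 + 80*a)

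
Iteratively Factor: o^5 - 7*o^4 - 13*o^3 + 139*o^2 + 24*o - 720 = (o - 5)*(o^4 - 2*o^3 - 23*o^2 + 24*o + 144) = (o - 5)*(o - 4)*(o^3 + 2*o^2 - 15*o - 36) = (o - 5)*(o - 4)*(o + 3)*(o^2 - o - 12) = (o - 5)*(o - 4)^2*(o + 3)*(o + 3)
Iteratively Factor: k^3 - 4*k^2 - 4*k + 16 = (k - 4)*(k^2 - 4) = (k - 4)*(k - 2)*(k + 2)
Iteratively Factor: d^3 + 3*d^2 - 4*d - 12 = (d - 2)*(d^2 + 5*d + 6) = (d - 2)*(d + 3)*(d + 2)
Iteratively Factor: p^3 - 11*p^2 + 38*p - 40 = (p - 4)*(p^2 - 7*p + 10) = (p - 4)*(p - 2)*(p - 5)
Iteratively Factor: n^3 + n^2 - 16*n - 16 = (n + 1)*(n^2 - 16) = (n + 1)*(n + 4)*(n - 4)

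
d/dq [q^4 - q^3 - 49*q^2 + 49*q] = 4*q^3 - 3*q^2 - 98*q + 49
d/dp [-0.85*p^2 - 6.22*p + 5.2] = -1.7*p - 6.22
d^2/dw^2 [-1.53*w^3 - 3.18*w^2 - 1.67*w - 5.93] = -9.18*w - 6.36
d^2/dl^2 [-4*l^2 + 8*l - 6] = -8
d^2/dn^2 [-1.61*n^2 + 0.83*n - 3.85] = -3.22000000000000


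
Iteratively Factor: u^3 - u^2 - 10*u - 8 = (u - 4)*(u^2 + 3*u + 2) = (u - 4)*(u + 2)*(u + 1)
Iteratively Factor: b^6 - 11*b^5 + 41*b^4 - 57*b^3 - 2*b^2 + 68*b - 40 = (b - 2)*(b^5 - 9*b^4 + 23*b^3 - 11*b^2 - 24*b + 20) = (b - 2)*(b + 1)*(b^4 - 10*b^3 + 33*b^2 - 44*b + 20) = (b - 2)^2*(b + 1)*(b^3 - 8*b^2 + 17*b - 10) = (b - 5)*(b - 2)^2*(b + 1)*(b^2 - 3*b + 2) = (b - 5)*(b - 2)^2*(b - 1)*(b + 1)*(b - 2)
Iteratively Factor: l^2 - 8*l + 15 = (l - 5)*(l - 3)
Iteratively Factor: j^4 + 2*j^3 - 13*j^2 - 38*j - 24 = (j - 4)*(j^3 + 6*j^2 + 11*j + 6) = (j - 4)*(j + 2)*(j^2 + 4*j + 3) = (j - 4)*(j + 1)*(j + 2)*(j + 3)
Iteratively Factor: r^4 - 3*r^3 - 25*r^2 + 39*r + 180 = (r + 3)*(r^3 - 6*r^2 - 7*r + 60) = (r - 4)*(r + 3)*(r^2 - 2*r - 15) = (r - 5)*(r - 4)*(r + 3)*(r + 3)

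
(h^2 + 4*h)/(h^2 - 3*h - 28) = h/(h - 7)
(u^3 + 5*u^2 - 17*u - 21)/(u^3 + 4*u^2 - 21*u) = (u + 1)/u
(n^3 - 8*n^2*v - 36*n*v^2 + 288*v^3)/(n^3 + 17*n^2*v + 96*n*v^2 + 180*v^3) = (n^2 - 14*n*v + 48*v^2)/(n^2 + 11*n*v + 30*v^2)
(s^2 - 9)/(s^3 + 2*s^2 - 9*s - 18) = 1/(s + 2)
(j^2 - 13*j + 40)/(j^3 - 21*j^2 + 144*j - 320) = 1/(j - 8)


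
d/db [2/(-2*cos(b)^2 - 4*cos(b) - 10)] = -2*(cos(b) + 1)*sin(b)/(cos(b)^2 + 2*cos(b) + 5)^2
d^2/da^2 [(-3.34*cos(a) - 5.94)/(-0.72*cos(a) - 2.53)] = (-10.558702*cos(a) + 1.502424*cos(2*a) - 4.507272)/(0.373248*cos(a)^3 + 3.934656*cos(a)^2 + 13.825944*cos(a) + 16.194277)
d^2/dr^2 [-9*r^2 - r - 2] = -18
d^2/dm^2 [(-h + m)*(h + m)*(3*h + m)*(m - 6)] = -2*h^2 + 18*h*m - 36*h + 12*m^2 - 36*m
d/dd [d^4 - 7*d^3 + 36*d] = 4*d^3 - 21*d^2 + 36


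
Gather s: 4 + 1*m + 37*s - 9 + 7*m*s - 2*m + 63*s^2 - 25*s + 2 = -m + 63*s^2 + s*(7*m + 12) - 3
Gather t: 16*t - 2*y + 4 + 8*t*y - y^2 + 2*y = t*(8*y + 16) - y^2 + 4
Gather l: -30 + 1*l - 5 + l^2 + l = l^2 + 2*l - 35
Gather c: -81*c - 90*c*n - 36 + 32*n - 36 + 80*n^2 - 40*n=c*(-90*n - 81) + 80*n^2 - 8*n - 72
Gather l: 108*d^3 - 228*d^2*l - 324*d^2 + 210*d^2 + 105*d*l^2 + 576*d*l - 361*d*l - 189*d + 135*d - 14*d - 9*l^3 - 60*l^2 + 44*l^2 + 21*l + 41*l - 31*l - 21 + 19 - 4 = 108*d^3 - 114*d^2 - 68*d - 9*l^3 + l^2*(105*d - 16) + l*(-228*d^2 + 215*d + 31) - 6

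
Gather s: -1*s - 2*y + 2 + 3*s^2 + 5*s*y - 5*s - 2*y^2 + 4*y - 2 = 3*s^2 + s*(5*y - 6) - 2*y^2 + 2*y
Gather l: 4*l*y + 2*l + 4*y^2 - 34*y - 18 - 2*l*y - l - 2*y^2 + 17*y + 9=l*(2*y + 1) + 2*y^2 - 17*y - 9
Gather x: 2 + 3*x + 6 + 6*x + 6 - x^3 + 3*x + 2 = -x^3 + 12*x + 16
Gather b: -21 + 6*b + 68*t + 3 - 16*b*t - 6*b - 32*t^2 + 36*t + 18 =-16*b*t - 32*t^2 + 104*t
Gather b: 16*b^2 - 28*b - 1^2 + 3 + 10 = 16*b^2 - 28*b + 12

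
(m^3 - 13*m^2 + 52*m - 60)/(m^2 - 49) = (m^3 - 13*m^2 + 52*m - 60)/(m^2 - 49)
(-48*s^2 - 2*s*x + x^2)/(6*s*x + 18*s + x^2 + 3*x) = (-8*s + x)/(x + 3)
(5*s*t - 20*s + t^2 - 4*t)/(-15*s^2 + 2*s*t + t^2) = (4 - t)/(3*s - t)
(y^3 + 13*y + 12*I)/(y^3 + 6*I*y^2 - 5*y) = (y^2 - I*y + 12)/(y*(y + 5*I))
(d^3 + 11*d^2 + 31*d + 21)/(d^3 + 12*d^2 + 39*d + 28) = (d + 3)/(d + 4)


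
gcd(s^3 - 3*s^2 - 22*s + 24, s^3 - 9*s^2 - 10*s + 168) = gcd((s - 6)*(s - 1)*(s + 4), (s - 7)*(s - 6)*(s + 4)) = s^2 - 2*s - 24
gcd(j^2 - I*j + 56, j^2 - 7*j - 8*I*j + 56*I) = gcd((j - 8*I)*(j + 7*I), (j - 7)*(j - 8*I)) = j - 8*I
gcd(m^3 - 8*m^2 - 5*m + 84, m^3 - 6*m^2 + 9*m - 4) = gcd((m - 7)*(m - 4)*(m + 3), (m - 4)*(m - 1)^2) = m - 4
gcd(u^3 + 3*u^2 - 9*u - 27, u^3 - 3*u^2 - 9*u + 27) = u^2 - 9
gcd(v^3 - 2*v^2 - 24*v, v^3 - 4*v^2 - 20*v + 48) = v^2 - 2*v - 24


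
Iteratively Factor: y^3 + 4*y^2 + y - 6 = (y + 3)*(y^2 + y - 2) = (y - 1)*(y + 3)*(y + 2)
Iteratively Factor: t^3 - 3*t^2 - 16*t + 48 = (t - 4)*(t^2 + t - 12) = (t - 4)*(t - 3)*(t + 4)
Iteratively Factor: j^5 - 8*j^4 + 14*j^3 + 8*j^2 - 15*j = (j)*(j^4 - 8*j^3 + 14*j^2 + 8*j - 15) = j*(j + 1)*(j^3 - 9*j^2 + 23*j - 15) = j*(j - 5)*(j + 1)*(j^2 - 4*j + 3) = j*(j - 5)*(j - 1)*(j + 1)*(j - 3)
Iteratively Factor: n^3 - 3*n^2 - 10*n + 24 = (n - 4)*(n^2 + n - 6) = (n - 4)*(n - 2)*(n + 3)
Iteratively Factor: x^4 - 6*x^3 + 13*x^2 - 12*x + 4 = (x - 2)*(x^3 - 4*x^2 + 5*x - 2) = (x - 2)*(x - 1)*(x^2 - 3*x + 2) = (x - 2)*(x - 1)^2*(x - 2)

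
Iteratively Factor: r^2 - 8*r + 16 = (r - 4)*(r - 4)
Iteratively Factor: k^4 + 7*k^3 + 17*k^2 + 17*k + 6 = (k + 1)*(k^3 + 6*k^2 + 11*k + 6) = (k + 1)*(k + 2)*(k^2 + 4*k + 3) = (k + 1)*(k + 2)*(k + 3)*(k + 1)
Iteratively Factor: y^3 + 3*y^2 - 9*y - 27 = (y + 3)*(y^2 - 9) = (y + 3)^2*(y - 3)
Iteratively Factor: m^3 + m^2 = (m)*(m^2 + m) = m*(m + 1)*(m)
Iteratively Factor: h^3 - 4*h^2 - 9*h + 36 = (h - 4)*(h^2 - 9) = (h - 4)*(h - 3)*(h + 3)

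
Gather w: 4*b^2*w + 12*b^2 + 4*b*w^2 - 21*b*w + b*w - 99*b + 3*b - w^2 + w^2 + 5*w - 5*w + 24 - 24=12*b^2 + 4*b*w^2 - 96*b + w*(4*b^2 - 20*b)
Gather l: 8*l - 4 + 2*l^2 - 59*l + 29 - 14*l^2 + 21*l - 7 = -12*l^2 - 30*l + 18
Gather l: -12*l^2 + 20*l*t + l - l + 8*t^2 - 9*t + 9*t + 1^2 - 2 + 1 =-12*l^2 + 20*l*t + 8*t^2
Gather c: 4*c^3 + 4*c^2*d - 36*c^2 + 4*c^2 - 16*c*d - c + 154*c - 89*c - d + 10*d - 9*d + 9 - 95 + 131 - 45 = 4*c^3 + c^2*(4*d - 32) + c*(64 - 16*d)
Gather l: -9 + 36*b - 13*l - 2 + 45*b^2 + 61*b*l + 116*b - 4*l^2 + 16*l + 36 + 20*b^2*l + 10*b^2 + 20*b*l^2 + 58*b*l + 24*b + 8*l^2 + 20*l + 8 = 55*b^2 + 176*b + l^2*(20*b + 4) + l*(20*b^2 + 119*b + 23) + 33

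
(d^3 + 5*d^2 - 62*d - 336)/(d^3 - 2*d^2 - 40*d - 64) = (d^2 + 13*d + 42)/(d^2 + 6*d + 8)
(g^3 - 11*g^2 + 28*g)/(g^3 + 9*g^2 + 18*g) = (g^2 - 11*g + 28)/(g^2 + 9*g + 18)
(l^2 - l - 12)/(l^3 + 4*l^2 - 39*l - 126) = (l - 4)/(l^2 + l - 42)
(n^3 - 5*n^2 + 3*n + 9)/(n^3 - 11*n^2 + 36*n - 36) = (n^2 - 2*n - 3)/(n^2 - 8*n + 12)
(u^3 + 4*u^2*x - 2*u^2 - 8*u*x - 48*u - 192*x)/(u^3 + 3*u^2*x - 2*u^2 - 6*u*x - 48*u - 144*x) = (u + 4*x)/(u + 3*x)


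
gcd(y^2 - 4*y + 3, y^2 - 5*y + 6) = y - 3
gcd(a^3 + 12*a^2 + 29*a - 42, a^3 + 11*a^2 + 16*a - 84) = a^2 + 13*a + 42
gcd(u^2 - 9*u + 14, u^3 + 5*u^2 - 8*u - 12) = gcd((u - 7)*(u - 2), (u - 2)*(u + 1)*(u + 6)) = u - 2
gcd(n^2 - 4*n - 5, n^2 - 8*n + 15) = n - 5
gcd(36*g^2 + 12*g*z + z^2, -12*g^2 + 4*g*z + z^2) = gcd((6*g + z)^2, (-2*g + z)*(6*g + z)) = 6*g + z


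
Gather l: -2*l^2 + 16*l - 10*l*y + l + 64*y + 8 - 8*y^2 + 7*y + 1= -2*l^2 + l*(17 - 10*y) - 8*y^2 + 71*y + 9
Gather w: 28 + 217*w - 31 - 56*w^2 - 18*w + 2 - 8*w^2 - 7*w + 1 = -64*w^2 + 192*w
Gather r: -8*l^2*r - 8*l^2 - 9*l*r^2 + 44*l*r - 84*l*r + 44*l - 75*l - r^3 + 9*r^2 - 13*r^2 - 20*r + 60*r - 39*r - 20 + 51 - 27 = -8*l^2 - 31*l - r^3 + r^2*(-9*l - 4) + r*(-8*l^2 - 40*l + 1) + 4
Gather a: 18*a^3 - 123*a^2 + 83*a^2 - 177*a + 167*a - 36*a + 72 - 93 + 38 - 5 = 18*a^3 - 40*a^2 - 46*a + 12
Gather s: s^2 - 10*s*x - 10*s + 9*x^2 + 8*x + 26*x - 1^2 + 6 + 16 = s^2 + s*(-10*x - 10) + 9*x^2 + 34*x + 21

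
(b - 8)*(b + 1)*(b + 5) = b^3 - 2*b^2 - 43*b - 40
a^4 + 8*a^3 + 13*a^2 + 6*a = a*(a + 1)^2*(a + 6)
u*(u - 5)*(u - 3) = u^3 - 8*u^2 + 15*u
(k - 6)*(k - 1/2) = k^2 - 13*k/2 + 3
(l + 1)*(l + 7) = l^2 + 8*l + 7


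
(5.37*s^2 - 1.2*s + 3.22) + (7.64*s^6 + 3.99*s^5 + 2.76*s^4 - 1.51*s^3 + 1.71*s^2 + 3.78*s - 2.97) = 7.64*s^6 + 3.99*s^5 + 2.76*s^4 - 1.51*s^3 + 7.08*s^2 + 2.58*s + 0.25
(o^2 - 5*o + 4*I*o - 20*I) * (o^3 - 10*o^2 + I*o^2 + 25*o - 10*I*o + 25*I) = o^5 - 15*o^4 + 5*I*o^4 + 71*o^3 - 75*I*o^3 - 65*o^2 + 375*I*o^2 - 300*o - 625*I*o + 500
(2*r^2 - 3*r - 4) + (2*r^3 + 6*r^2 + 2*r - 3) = 2*r^3 + 8*r^2 - r - 7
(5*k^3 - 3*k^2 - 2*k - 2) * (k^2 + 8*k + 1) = 5*k^5 + 37*k^4 - 21*k^3 - 21*k^2 - 18*k - 2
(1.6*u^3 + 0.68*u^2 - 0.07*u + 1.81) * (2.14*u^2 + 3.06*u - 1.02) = 3.424*u^5 + 6.3512*u^4 + 0.299*u^3 + 2.9656*u^2 + 5.61*u - 1.8462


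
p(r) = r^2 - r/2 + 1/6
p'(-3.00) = -6.50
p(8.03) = 60.63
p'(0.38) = 0.26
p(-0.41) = 0.54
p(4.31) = 16.59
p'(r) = 2*r - 1/2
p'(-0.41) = -1.32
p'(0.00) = -0.50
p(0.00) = 0.17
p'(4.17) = 7.84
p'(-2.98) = -6.46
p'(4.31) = 8.12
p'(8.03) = 15.56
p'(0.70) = 0.90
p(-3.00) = 10.67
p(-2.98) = 10.54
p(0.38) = 0.12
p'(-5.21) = -10.92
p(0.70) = 0.31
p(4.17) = 15.47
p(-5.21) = 29.92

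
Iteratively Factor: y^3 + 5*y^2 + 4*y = (y + 1)*(y^2 + 4*y) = y*(y + 1)*(y + 4)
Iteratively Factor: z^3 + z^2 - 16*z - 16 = (z - 4)*(z^2 + 5*z + 4) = (z - 4)*(z + 4)*(z + 1)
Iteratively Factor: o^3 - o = (o)*(o^2 - 1) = o*(o - 1)*(o + 1)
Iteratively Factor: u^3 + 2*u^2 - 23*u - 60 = (u + 4)*(u^2 - 2*u - 15) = (u - 5)*(u + 4)*(u + 3)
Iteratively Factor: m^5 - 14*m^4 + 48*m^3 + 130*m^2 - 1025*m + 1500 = (m + 4)*(m^4 - 18*m^3 + 120*m^2 - 350*m + 375) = (m - 5)*(m + 4)*(m^3 - 13*m^2 + 55*m - 75) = (m - 5)^2*(m + 4)*(m^2 - 8*m + 15) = (m - 5)^3*(m + 4)*(m - 3)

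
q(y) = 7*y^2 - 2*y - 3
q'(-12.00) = -170.00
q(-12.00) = 1029.00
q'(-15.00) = -212.00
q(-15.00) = 1602.00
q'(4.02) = 54.28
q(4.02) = 102.08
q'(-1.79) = -27.06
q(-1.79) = 23.01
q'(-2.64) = -38.96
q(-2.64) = 51.07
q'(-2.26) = -33.64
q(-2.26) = 37.27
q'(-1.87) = -28.18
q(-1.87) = 25.22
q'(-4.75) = -68.50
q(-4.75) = 164.44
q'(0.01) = -1.86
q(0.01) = -3.02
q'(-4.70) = -67.80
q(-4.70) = 161.03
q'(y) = 14*y - 2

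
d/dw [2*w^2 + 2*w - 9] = 4*w + 2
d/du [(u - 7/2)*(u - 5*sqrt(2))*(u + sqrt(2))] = 3*u^2 - 8*sqrt(2)*u - 7*u - 10 + 14*sqrt(2)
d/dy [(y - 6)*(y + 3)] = 2*y - 3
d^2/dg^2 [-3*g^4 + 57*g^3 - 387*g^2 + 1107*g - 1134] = -36*g^2 + 342*g - 774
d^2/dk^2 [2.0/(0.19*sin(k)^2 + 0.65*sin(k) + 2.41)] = (-0.2888*sin(k)^4 - 0.741*sin(k)^3 + 3.2514*sin(k)^2 + 4.615*sin(k) - 0.1416)/(0.19*sin(k)^2 + 0.65*sin(k) + 2.41)^3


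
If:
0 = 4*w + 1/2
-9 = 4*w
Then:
No Solution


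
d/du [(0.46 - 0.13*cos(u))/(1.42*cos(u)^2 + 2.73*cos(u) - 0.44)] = (-0.1846*cos(u)^2 + 1.3064*cos(u) + 1.1986)*sin(u)/(2.0164*cos(u)^4 + 7.7532*cos(u)^3 + 6.2033*cos(u)^2 - 2.4024*cos(u) + 0.1936)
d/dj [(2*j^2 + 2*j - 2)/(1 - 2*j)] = 2*(-2*j^2 + 2*j - 1)/(4*j^2 - 4*j + 1)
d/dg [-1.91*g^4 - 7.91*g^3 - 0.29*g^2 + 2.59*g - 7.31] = -7.64*g^3 - 23.73*g^2 - 0.58*g + 2.59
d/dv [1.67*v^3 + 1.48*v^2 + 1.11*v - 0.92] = 5.01*v^2 + 2.96*v + 1.11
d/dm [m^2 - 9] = 2*m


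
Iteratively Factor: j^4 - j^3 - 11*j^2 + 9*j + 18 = (j - 2)*(j^3 + j^2 - 9*j - 9) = (j - 2)*(j + 3)*(j^2 - 2*j - 3) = (j - 2)*(j + 1)*(j + 3)*(j - 3)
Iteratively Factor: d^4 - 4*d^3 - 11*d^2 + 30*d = (d)*(d^3 - 4*d^2 - 11*d + 30) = d*(d + 3)*(d^2 - 7*d + 10) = d*(d - 2)*(d + 3)*(d - 5)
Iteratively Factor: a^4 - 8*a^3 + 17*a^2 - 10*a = (a - 1)*(a^3 - 7*a^2 + 10*a) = a*(a - 1)*(a^2 - 7*a + 10) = a*(a - 5)*(a - 1)*(a - 2)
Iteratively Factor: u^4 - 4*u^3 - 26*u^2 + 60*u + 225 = (u - 5)*(u^3 + u^2 - 21*u - 45) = (u - 5)^2*(u^2 + 6*u + 9) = (u - 5)^2*(u + 3)*(u + 3)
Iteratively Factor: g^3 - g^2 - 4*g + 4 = (g - 1)*(g^2 - 4) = (g - 2)*(g - 1)*(g + 2)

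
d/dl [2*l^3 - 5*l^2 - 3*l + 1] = 6*l^2 - 10*l - 3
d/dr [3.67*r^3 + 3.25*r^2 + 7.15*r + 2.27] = 11.01*r^2 + 6.5*r + 7.15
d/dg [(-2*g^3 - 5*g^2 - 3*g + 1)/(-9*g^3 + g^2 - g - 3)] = (-47*g^4 - 50*g^3 + 53*g^2 + 28*g + 10)/(81*g^6 - 18*g^5 + 19*g^4 + 52*g^3 - 5*g^2 + 6*g + 9)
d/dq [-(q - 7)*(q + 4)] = 3 - 2*q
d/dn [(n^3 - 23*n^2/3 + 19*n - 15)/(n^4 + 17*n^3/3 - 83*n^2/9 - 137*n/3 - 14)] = 9*(-9*n^4 + 84*n^3 + 380*n^2 - 696*n - 951)/(81*n^6 + 1404*n^5 + 8802*n^4 + 24312*n^3 + 29353*n^2 + 12684*n + 1764)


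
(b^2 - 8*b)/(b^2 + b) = (b - 8)/(b + 1)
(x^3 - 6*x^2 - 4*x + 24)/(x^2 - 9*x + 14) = (x^2 - 4*x - 12)/(x - 7)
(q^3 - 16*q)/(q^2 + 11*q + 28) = q*(q - 4)/(q + 7)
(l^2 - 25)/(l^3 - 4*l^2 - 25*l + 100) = 1/(l - 4)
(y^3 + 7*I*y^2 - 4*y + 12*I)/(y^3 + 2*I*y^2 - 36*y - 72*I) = (y^2 + 5*I*y + 6)/(y^2 - 36)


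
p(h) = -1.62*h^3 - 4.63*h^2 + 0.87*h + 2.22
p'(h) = -4.86*h^2 - 9.26*h + 0.87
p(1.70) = -17.64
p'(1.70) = -28.92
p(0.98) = -2.90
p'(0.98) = -12.87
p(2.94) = -76.41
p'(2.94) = -68.36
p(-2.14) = -4.97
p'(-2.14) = -1.57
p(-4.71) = 64.68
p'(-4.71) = -63.33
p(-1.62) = -4.45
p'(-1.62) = 3.12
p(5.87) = -479.87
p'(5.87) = -220.95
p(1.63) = -15.68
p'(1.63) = -27.14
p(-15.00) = 4414.92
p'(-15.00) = -953.73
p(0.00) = 2.22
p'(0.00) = 0.87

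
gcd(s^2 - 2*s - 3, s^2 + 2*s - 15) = s - 3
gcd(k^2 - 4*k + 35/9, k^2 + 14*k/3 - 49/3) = k - 7/3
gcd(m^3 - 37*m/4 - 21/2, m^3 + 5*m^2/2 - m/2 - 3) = m^2 + 7*m/2 + 3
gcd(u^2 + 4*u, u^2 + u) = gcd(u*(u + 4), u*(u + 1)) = u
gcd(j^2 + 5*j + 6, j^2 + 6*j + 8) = j + 2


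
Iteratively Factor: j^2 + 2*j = (j)*(j + 2)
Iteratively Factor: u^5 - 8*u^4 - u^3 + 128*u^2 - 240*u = (u - 3)*(u^4 - 5*u^3 - 16*u^2 + 80*u) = (u - 3)*(u + 4)*(u^3 - 9*u^2 + 20*u) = u*(u - 3)*(u + 4)*(u^2 - 9*u + 20) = u*(u - 5)*(u - 3)*(u + 4)*(u - 4)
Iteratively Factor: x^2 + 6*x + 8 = (x + 4)*(x + 2)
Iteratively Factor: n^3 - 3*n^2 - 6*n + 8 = (n + 2)*(n^2 - 5*n + 4) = (n - 4)*(n + 2)*(n - 1)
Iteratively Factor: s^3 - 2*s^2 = (s)*(s^2 - 2*s) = s*(s - 2)*(s)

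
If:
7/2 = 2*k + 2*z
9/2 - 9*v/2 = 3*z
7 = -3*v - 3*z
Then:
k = 47/4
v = 23/3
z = -10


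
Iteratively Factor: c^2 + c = (c)*(c + 1)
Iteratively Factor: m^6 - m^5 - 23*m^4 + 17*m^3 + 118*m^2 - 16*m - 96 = (m - 3)*(m^5 + 2*m^4 - 17*m^3 - 34*m^2 + 16*m + 32) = (m - 3)*(m - 1)*(m^4 + 3*m^3 - 14*m^2 - 48*m - 32) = (m - 3)*(m - 1)*(m + 1)*(m^3 + 2*m^2 - 16*m - 32) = (m - 4)*(m - 3)*(m - 1)*(m + 1)*(m^2 + 6*m + 8) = (m - 4)*(m - 3)*(m - 1)*(m + 1)*(m + 2)*(m + 4)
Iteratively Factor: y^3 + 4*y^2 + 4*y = (y + 2)*(y^2 + 2*y) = y*(y + 2)*(y + 2)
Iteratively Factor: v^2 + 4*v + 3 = (v + 3)*(v + 1)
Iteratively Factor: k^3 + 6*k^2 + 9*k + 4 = (k + 4)*(k^2 + 2*k + 1) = (k + 1)*(k + 4)*(k + 1)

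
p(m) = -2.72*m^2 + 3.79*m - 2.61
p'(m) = 3.79 - 5.44*m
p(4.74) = -45.76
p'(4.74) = -22.00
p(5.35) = -60.19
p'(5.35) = -25.31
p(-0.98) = -8.94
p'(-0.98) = 9.12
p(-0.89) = -8.14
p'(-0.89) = 8.63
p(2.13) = -6.88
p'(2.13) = -7.80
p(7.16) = -114.92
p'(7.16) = -35.16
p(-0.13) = -3.15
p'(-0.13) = 4.50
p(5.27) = -58.18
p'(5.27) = -24.88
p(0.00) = -2.61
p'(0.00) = 3.79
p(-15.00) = -671.46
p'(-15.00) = 85.39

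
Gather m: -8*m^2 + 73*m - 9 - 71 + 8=-8*m^2 + 73*m - 72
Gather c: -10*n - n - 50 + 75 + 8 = 33 - 11*n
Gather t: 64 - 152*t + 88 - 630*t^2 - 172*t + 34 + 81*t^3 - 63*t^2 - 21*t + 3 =81*t^3 - 693*t^2 - 345*t + 189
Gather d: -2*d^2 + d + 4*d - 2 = -2*d^2 + 5*d - 2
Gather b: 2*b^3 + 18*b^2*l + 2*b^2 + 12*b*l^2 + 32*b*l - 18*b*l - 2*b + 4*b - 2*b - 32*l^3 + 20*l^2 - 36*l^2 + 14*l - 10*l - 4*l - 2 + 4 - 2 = 2*b^3 + b^2*(18*l + 2) + b*(12*l^2 + 14*l) - 32*l^3 - 16*l^2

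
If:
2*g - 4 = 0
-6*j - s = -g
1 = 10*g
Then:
No Solution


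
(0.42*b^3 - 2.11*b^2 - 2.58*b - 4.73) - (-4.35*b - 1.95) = 0.42*b^3 - 2.11*b^2 + 1.77*b - 2.78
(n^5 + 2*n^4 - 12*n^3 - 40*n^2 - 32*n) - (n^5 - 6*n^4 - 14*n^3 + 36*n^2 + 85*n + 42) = 8*n^4 + 2*n^3 - 76*n^2 - 117*n - 42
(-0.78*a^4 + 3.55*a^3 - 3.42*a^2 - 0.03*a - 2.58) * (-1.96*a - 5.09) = 1.5288*a^5 - 2.9878*a^4 - 11.3663*a^3 + 17.4666*a^2 + 5.2095*a + 13.1322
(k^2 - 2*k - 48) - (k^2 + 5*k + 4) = -7*k - 52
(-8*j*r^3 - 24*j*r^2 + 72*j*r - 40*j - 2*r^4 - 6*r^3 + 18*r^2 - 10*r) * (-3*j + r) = 24*j^2*r^3 + 72*j^2*r^2 - 216*j^2*r + 120*j^2 - 2*j*r^4 - 6*j*r^3 + 18*j*r^2 - 10*j*r - 2*r^5 - 6*r^4 + 18*r^3 - 10*r^2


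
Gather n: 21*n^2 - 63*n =21*n^2 - 63*n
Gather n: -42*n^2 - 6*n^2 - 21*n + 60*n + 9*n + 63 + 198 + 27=-48*n^2 + 48*n + 288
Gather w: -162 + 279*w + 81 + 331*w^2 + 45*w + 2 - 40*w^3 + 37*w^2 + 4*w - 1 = -40*w^3 + 368*w^2 + 328*w - 80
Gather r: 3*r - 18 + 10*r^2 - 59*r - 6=10*r^2 - 56*r - 24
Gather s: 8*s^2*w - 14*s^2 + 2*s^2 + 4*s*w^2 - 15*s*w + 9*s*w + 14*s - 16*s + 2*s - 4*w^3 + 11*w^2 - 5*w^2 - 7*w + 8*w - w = s^2*(8*w - 12) + s*(4*w^2 - 6*w) - 4*w^3 + 6*w^2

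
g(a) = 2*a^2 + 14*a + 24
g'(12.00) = 62.00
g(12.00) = 480.00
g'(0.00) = 14.00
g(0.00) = 24.00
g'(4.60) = 32.40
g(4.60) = 130.72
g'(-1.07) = 9.72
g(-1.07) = 11.31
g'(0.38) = 15.52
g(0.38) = 29.61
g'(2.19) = 22.76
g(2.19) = 64.25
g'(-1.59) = 7.64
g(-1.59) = 6.80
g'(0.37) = 15.48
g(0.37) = 29.45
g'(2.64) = 24.56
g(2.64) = 74.90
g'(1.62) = 20.48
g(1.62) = 51.93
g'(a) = 4*a + 14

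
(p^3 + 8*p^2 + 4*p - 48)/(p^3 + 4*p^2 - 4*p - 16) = (p + 6)/(p + 2)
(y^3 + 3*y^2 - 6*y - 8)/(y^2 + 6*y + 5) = (y^2 + 2*y - 8)/(y + 5)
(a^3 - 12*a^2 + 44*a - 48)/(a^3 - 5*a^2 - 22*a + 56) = (a^2 - 10*a + 24)/(a^2 - 3*a - 28)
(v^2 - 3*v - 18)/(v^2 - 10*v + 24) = (v + 3)/(v - 4)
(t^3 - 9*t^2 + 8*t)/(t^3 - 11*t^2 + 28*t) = (t^2 - 9*t + 8)/(t^2 - 11*t + 28)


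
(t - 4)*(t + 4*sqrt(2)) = t^2 - 4*t + 4*sqrt(2)*t - 16*sqrt(2)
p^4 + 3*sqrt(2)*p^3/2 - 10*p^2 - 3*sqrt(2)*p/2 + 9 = (p - 1)*(p + 1)*(p - 3*sqrt(2)/2)*(p + 3*sqrt(2))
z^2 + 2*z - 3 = (z - 1)*(z + 3)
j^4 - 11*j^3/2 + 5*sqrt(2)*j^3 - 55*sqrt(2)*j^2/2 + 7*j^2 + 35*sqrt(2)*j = j*(j - 7/2)*(j - 2)*(j + 5*sqrt(2))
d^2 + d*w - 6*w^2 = (d - 2*w)*(d + 3*w)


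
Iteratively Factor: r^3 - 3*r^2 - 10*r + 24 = (r - 4)*(r^2 + r - 6) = (r - 4)*(r + 3)*(r - 2)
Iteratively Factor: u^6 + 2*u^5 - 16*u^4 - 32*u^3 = (u)*(u^5 + 2*u^4 - 16*u^3 - 32*u^2) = u^2*(u^4 + 2*u^3 - 16*u^2 - 32*u) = u^2*(u + 4)*(u^3 - 2*u^2 - 8*u) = u^2*(u - 4)*(u + 4)*(u^2 + 2*u) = u^2*(u - 4)*(u + 2)*(u + 4)*(u)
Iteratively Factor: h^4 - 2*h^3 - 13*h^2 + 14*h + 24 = (h + 1)*(h^3 - 3*h^2 - 10*h + 24) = (h - 2)*(h + 1)*(h^2 - h - 12) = (h - 2)*(h + 1)*(h + 3)*(h - 4)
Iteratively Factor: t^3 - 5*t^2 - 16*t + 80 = (t - 4)*(t^2 - t - 20) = (t - 4)*(t + 4)*(t - 5)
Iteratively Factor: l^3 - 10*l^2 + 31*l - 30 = (l - 2)*(l^2 - 8*l + 15) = (l - 5)*(l - 2)*(l - 3)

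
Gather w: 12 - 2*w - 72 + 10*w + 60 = 8*w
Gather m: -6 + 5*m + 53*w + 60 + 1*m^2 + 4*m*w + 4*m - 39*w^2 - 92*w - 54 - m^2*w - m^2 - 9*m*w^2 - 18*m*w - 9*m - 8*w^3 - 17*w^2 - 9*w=-m^2*w + m*(-9*w^2 - 14*w) - 8*w^3 - 56*w^2 - 48*w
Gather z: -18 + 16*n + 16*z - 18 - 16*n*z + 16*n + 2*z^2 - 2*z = 32*n + 2*z^2 + z*(14 - 16*n) - 36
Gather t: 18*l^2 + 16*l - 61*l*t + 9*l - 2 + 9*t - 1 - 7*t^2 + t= 18*l^2 + 25*l - 7*t^2 + t*(10 - 61*l) - 3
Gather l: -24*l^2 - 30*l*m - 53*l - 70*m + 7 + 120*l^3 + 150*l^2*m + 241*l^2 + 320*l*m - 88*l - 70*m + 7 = 120*l^3 + l^2*(150*m + 217) + l*(290*m - 141) - 140*m + 14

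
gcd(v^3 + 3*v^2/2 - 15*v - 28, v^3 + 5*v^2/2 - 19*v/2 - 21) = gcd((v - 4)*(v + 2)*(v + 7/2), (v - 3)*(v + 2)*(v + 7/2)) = v^2 + 11*v/2 + 7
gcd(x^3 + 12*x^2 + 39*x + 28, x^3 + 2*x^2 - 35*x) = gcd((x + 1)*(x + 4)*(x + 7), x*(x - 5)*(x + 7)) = x + 7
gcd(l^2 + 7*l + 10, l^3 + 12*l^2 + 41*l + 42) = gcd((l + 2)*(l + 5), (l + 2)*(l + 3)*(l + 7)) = l + 2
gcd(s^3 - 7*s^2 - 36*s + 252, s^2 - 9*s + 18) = s - 6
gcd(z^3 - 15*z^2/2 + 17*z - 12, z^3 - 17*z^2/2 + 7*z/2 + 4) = 1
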